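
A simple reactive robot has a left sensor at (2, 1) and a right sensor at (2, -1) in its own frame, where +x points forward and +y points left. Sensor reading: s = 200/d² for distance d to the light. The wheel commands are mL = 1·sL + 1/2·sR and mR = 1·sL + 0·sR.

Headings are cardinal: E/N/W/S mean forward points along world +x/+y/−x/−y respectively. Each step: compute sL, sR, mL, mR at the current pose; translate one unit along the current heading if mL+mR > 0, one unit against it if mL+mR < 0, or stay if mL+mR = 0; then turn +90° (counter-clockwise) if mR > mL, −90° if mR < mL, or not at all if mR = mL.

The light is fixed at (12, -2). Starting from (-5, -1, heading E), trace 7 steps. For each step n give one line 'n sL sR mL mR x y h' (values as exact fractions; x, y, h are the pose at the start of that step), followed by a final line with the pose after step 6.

0 200/229 8/9 2716/2061 200/229 -5 -1 E
1 100/113 20/29 4030/3277 100/113 -4 -1 S
2 8/13 8/13 12/13 8/13 -4 -2 W
3 25/41 10/13 530/533 25/41 -5 -2 N
4 200/229 8/9 2716/2061 200/229 -5 -1 E
5 100/113 20/29 4030/3277 100/113 -4 -1 S
6 8/13 8/13 12/13 8/13 -4 -2 W
final -5 -2 N

n=0: pose=(-5,-1,E); sL=200/229, sR=8/9; mL=2716/2061, mR=200/229; mL+mR=4516/2061 → advance +1; mR−mL=-4/9 → turn -1·90°
n=1: pose=(-4,-1,S); sL=100/113, sR=20/29; mL=4030/3277, mR=100/113; mL+mR=6930/3277 → advance +1; mR−mL=-10/29 → turn -1·90°
n=2: pose=(-4,-2,W); sL=8/13, sR=8/13; mL=12/13, mR=8/13; mL+mR=20/13 → advance +1; mR−mL=-4/13 → turn -1·90°
n=3: pose=(-5,-2,N); sL=25/41, sR=10/13; mL=530/533, mR=25/41; mL+mR=855/533 → advance +1; mR−mL=-5/13 → turn -1·90°
n=4: pose=(-5,-1,E); sL=200/229, sR=8/9; mL=2716/2061, mR=200/229; mL+mR=4516/2061 → advance +1; mR−mL=-4/9 → turn -1·90°
n=5: pose=(-4,-1,S); sL=100/113, sR=20/29; mL=4030/3277, mR=100/113; mL+mR=6930/3277 → advance +1; mR−mL=-10/29 → turn -1·90°
n=6: pose=(-4,-2,W); sL=8/13, sR=8/13; mL=12/13, mR=8/13; mL+mR=20/13 → advance +1; mR−mL=-4/13 → turn -1·90°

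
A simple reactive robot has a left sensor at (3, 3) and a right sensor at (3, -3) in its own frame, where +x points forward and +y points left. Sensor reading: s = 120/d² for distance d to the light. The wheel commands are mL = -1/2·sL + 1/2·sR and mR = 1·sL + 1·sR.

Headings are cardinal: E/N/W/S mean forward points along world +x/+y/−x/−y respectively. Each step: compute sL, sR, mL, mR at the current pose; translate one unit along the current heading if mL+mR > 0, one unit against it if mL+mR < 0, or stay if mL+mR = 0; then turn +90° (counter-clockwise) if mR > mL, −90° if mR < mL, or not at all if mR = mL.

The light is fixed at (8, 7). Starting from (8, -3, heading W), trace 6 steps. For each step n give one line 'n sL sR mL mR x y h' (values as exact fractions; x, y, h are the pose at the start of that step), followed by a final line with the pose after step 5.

0 60/89 60/29 1800/2581 7080/2581 8 -3 W
1 120/173 24/37 -144/6401 8592/6401 7 -3 S
2 30/17 3/5 -99/170 201/85 7 -4 E
3 120/73 120/73 0 240/73 8 -4 N
4 60/89 60/29 1800/2581 7080/2581 8 -3 W
5 120/173 24/37 -144/6401 8592/6401 7 -3 S
final 7 -4 E

n=0: pose=(8,-3,W); sL=60/89, sR=60/29; mL=1800/2581, mR=7080/2581; mL+mR=8880/2581 → advance +1; mR−mL=5280/2581 → turn +1·90°
n=1: pose=(7,-3,S); sL=120/173, sR=24/37; mL=-144/6401, mR=8592/6401; mL+mR=8448/6401 → advance +1; mR−mL=8736/6401 → turn +1·90°
n=2: pose=(7,-4,E); sL=30/17, sR=3/5; mL=-99/170, mR=201/85; mL+mR=303/170 → advance +1; mR−mL=501/170 → turn +1·90°
n=3: pose=(8,-4,N); sL=120/73, sR=120/73; mL=0, mR=240/73; mL+mR=240/73 → advance +1; mR−mL=240/73 → turn +1·90°
n=4: pose=(8,-3,W); sL=60/89, sR=60/29; mL=1800/2581, mR=7080/2581; mL+mR=8880/2581 → advance +1; mR−mL=5280/2581 → turn +1·90°
n=5: pose=(7,-3,S); sL=120/173, sR=24/37; mL=-144/6401, mR=8592/6401; mL+mR=8448/6401 → advance +1; mR−mL=8736/6401 → turn +1·90°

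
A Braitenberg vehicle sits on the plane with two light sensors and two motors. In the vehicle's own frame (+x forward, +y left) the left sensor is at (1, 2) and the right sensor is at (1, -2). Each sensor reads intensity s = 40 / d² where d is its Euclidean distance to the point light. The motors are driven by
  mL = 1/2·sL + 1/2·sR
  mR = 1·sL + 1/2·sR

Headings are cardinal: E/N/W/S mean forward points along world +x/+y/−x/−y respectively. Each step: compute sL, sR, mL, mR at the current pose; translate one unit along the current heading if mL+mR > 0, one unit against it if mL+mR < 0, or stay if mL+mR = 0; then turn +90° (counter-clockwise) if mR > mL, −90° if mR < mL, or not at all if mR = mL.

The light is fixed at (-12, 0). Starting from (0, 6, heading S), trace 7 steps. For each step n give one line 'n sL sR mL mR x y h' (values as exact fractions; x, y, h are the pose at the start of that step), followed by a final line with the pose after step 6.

0 40/221 8/25 1384/5525 1884/5525 0 6 S
1 20/109 20/89 1980/9701 2870/9701 0 5 E
2 40/157 40/261 8360/40977 13580/40977 1 5 N
3 1/4 5/26 23/104 9/26 1 6 W
4 40/221 8/25 1384/5525 1884/5525 0 6 S
5 20/109 20/89 1980/9701 2870/9701 0 5 E
6 40/157 40/261 8360/40977 13580/40977 1 5 N
final 1 6 W

n=0: pose=(0,6,S); sL=40/221, sR=8/25; mL=1384/5525, mR=1884/5525; mL+mR=3268/5525 → advance +1; mR−mL=20/221 → turn +1·90°
n=1: pose=(0,5,E); sL=20/109, sR=20/89; mL=1980/9701, mR=2870/9701; mL+mR=4850/9701 → advance +1; mR−mL=10/109 → turn +1·90°
n=2: pose=(1,5,N); sL=40/157, sR=40/261; mL=8360/40977, mR=13580/40977; mL+mR=21940/40977 → advance +1; mR−mL=20/157 → turn +1·90°
n=3: pose=(1,6,W); sL=1/4, sR=5/26; mL=23/104, mR=9/26; mL+mR=59/104 → advance +1; mR−mL=1/8 → turn +1·90°
n=4: pose=(0,6,S); sL=40/221, sR=8/25; mL=1384/5525, mR=1884/5525; mL+mR=3268/5525 → advance +1; mR−mL=20/221 → turn +1·90°
n=5: pose=(0,5,E); sL=20/109, sR=20/89; mL=1980/9701, mR=2870/9701; mL+mR=4850/9701 → advance +1; mR−mL=10/109 → turn +1·90°
n=6: pose=(1,5,N); sL=40/157, sR=40/261; mL=8360/40977, mR=13580/40977; mL+mR=21940/40977 → advance +1; mR−mL=20/157 → turn +1·90°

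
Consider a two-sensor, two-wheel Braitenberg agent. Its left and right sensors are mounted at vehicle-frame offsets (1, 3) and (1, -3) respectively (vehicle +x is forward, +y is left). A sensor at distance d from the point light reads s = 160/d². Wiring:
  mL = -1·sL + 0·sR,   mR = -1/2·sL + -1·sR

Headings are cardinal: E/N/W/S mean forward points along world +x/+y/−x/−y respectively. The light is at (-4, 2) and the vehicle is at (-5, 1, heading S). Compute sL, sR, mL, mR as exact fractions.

left sensor world pos  = (-2, 0); dL² = 8
right sensor world pos = (-8, 0); dR² = 20
sL = 160/8 = 20
sR = 160/20 = 8
mL = -1·sL + 0·sR = -20
mR = -1/2·sL + -1·sR = -18

20 8 -20 -18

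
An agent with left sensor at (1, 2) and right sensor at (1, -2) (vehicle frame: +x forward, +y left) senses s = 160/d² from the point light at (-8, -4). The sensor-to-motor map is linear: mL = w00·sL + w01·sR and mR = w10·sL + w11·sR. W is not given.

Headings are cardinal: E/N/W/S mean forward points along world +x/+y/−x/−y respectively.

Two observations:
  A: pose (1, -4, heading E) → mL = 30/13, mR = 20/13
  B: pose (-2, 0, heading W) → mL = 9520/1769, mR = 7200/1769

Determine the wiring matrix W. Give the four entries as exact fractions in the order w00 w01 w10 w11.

obs A: pose=(1,-4,E) → sL=20/13, sR=20/13, mL=30/13, mR=20/13
obs B: pose=(-2,0,W) → sL=160/29, sR=160/61, mL=9520/1769, mR=7200/1769
sensor matrix S = [[20/13, 20/13], [160/29, 160/61]]; det S = -102400/22997
solve [mL_A; mL_B] = S·[w00; w01] and [mR_A; mR_B] = S·[w10; w11]:
  w00 = 1/2, w01 = 1, w10 = 1/2, w11 = 1/2

1/2 1 1/2 1/2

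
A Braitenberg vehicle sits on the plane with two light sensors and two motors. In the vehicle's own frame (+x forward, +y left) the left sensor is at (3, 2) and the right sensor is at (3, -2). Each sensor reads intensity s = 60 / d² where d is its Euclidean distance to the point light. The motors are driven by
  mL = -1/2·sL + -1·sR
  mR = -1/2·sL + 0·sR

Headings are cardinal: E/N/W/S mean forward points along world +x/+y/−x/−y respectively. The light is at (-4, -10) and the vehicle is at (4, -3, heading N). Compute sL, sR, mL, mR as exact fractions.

15/34 3/10 -177/340 -15/68

left sensor world pos  = (2, 0); dL² = 136
right sensor world pos = (6, 0); dR² = 200
sL = 60/136 = 15/34
sR = 60/200 = 3/10
mL = -1/2·sL + -1·sR = -177/340
mR = -1/2·sL + 0·sR = -15/68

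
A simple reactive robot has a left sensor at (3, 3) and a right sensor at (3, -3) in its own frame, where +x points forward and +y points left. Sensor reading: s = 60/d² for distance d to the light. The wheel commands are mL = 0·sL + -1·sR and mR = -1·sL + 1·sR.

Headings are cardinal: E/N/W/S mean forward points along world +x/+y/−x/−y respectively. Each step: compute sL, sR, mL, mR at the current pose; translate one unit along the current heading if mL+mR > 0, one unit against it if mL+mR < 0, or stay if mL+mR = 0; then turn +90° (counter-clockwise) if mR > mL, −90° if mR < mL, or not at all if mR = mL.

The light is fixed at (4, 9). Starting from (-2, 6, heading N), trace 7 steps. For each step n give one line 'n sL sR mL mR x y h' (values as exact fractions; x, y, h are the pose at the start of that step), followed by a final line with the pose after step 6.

n=0: pose=(-2,6,N); sL=20/27, sR=20/3; mL=-20/3, mR=160/27; mL+mR=-20/27 → advance -1; mR−mL=340/27 → turn +1·90°
n=1: pose=(-2,5,W); sL=6/13, sR=30/41; mL=-30/41, mR=144/533; mL+mR=-6/13 → advance -1; mR−mL=534/533 → turn +1·90°
n=2: pose=(-1,5,S); sL=60/53, sR=60/113; mL=-60/113, mR=-3600/5989; mL+mR=-60/53 → advance -1; mR−mL=-420/5989 → turn -1·90°
n=3: pose=(-1,6,W); sL=3/5, sR=15/16; mL=-15/16, mR=27/80; mL+mR=-3/5 → advance -1; mR−mL=51/40 → turn +1·90°
n=4: pose=(0,6,S); sL=60/37, sR=12/17; mL=-12/17, mR=-576/629; mL+mR=-60/37 → advance -1; mR−mL=-132/629 → turn -1·90°
n=5: pose=(0,7,W); sL=30/37, sR=6/5; mL=-6/5, mR=72/185; mL+mR=-30/37 → advance -1; mR−mL=294/185 → turn +1·90°
n=6: pose=(1,7,S); sL=12/5, sR=60/61; mL=-60/61, mR=-432/305; mL+mR=-12/5 → advance -1; mR−mL=-132/305 → turn -1·90°

0 20/27 20/3 -20/3 160/27 -2 6 N
1 6/13 30/41 -30/41 144/533 -2 5 W
2 60/53 60/113 -60/113 -3600/5989 -1 5 S
3 3/5 15/16 -15/16 27/80 -1 6 W
4 60/37 12/17 -12/17 -576/629 0 6 S
5 30/37 6/5 -6/5 72/185 0 7 W
6 12/5 60/61 -60/61 -432/305 1 7 S
final 1 8 W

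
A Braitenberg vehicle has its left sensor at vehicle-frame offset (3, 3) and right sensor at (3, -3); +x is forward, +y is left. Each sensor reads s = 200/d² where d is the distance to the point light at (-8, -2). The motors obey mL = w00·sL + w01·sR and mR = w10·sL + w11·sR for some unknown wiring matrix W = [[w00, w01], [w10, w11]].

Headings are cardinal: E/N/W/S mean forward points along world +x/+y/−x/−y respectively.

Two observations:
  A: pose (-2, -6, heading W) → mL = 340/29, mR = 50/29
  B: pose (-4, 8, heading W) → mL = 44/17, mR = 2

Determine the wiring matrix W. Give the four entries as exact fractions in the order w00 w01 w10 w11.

1/2 1/2 1/2 0

obs A: pose=(-2,-6,W) → sL=100/29, sR=20, mL=340/29, mR=50/29
obs B: pose=(-4,8,W) → sL=4, sR=20/17, mL=44/17, mR=2
sensor matrix S = [[100/29, 20], [4, 20/17]]; det S = -37440/493
solve [mL_A; mL_B] = S·[w00; w01] and [mR_A; mR_B] = S·[w10; w11]:
  w00 = 1/2, w01 = 1/2, w10 = 1/2, w11 = 0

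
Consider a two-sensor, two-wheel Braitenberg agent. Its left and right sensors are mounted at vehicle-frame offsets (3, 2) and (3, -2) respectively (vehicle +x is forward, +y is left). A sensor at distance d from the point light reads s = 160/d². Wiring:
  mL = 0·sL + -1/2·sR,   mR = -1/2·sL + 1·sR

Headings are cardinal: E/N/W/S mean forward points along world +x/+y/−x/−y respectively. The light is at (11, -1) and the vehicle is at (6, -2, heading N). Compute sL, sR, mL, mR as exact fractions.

160/53 160/13 -80/13 7440/689

left sensor world pos  = (4, 1); dL² = 53
right sensor world pos = (8, 1); dR² = 13
sL = 160/53 = 160/53
sR = 160/13 = 160/13
mL = 0·sL + -1/2·sR = -80/13
mR = -1/2·sL + 1·sR = 7440/689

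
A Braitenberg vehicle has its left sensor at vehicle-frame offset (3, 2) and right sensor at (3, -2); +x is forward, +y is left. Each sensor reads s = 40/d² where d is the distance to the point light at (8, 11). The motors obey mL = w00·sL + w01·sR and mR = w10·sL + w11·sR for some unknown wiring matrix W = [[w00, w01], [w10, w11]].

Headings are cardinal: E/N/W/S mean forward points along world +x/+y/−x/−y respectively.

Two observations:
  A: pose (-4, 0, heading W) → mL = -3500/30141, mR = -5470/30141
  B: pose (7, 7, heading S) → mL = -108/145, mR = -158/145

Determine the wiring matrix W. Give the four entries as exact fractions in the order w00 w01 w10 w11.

obs A: pose=(-4,0,W) → sL=20/197, sR=20/153, mL=-3500/30141, mR=-5470/30141
obs B: pose=(7,7,S) → sL=4/5, sR=20/29, mL=-108/145, mR=-158/145
sensor matrix S = [[20/197, 20/153], [4/5, 20/29]]; det S = -30208/874089
solve [mL_A; mL_B] = S·[w00; w01] and [mR_A; mR_B] = S·[w10; w11]:
  w00 = -1/2, w01 = -1/2, w10 = -1/2, w11 = -1

-1/2 -1/2 -1/2 -1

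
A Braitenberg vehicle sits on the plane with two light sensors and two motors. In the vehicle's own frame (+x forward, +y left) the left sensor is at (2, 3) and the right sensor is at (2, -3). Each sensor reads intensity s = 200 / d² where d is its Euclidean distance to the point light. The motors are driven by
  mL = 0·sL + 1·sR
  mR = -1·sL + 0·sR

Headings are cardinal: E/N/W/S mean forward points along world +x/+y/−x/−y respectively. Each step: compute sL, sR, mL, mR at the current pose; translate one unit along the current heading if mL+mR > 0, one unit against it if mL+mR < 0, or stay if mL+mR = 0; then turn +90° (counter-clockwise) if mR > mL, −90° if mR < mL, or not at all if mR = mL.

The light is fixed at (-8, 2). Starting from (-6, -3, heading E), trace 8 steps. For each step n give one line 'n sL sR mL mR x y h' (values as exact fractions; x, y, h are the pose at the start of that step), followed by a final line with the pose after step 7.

0 10 5/2 5/2 -10 -6 -3 E
1 40/13 200/53 200/53 -40/13 -7 -3 S
2 100/41 20 20 -100/41 -7 -4 W
3 8 8 8 -8 -8 -4 N
4 200/13 40/17 40/17 -200/13 -8 -4 E
5 50/17 5/2 5/2 -50/17 -9 -4 S
6 200/73 200/13 200/13 -200/73 -9 -3 W
7 100/17 20 20 -100/17 -10 -3 N
final -10 -2 E

n=0: pose=(-6,-3,E); sL=10, sR=5/2; mL=5/2, mR=-10; mL+mR=-15/2 → advance -1; mR−mL=-25/2 → turn -1·90°
n=1: pose=(-7,-3,S); sL=40/13, sR=200/53; mL=200/53, mR=-40/13; mL+mR=480/689 → advance +1; mR−mL=-4720/689 → turn -1·90°
n=2: pose=(-7,-4,W); sL=100/41, sR=20; mL=20, mR=-100/41; mL+mR=720/41 → advance +1; mR−mL=-920/41 → turn -1·90°
n=3: pose=(-8,-4,N); sL=8, sR=8; mL=8, mR=-8; mL+mR=0 → advance +0; mR−mL=-16 → turn -1·90°
n=4: pose=(-8,-4,E); sL=200/13, sR=40/17; mL=40/17, mR=-200/13; mL+mR=-2880/221 → advance -1; mR−mL=-3920/221 → turn -1·90°
n=5: pose=(-9,-4,S); sL=50/17, sR=5/2; mL=5/2, mR=-50/17; mL+mR=-15/34 → advance -1; mR−mL=-185/34 → turn -1·90°
n=6: pose=(-9,-3,W); sL=200/73, sR=200/13; mL=200/13, mR=-200/73; mL+mR=12000/949 → advance +1; mR−mL=-17200/949 → turn -1·90°
n=7: pose=(-10,-3,N); sL=100/17, sR=20; mL=20, mR=-100/17; mL+mR=240/17 → advance +1; mR−mL=-440/17 → turn -1·90°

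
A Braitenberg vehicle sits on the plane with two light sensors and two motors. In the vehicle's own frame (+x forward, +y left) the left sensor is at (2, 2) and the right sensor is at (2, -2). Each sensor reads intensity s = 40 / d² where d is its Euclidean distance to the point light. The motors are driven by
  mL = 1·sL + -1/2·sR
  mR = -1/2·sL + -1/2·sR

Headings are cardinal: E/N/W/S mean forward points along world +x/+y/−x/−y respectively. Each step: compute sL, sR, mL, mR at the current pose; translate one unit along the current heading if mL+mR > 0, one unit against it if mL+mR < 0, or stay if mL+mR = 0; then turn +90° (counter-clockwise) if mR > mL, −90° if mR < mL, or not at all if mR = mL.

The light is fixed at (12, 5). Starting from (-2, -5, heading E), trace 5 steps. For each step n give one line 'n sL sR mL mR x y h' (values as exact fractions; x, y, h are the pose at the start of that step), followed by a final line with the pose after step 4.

n=0: pose=(-2,-5,E); sL=5/26, sR=5/36; mL=115/936, mR=-155/936; mL+mR=-5/117 → advance -1; mR−mL=-15/52 → turn -1·90°
n=1: pose=(-3,-5,S); sL=40/313, sR=40/433; mL=11060/135529, mR=-14920/135529; mL+mR=-3860/135529 → advance -1; mR−mL=-60/313 → turn -1·90°
n=2: pose=(-3,-4,W); sL=4/41, sR=20/169; mL=266/6929, mR=-748/6929; mL+mR=-482/6929 → advance -1; mR−mL=-6/41 → turn -1·90°
n=3: pose=(-2,-4,N); sL=8/61, sR=40/193; mL=324/11773, mR=-1992/11773; mL+mR=-1668/11773 → advance -1; mR−mL=-12/61 → turn -1·90°
n=4: pose=(-2,-5,E); sL=5/26, sR=5/36; mL=115/936, mR=-155/936; mL+mR=-5/117 → advance -1; mR−mL=-15/52 → turn -1·90°

0 5/26 5/36 115/936 -155/936 -2 -5 E
1 40/313 40/433 11060/135529 -14920/135529 -3 -5 S
2 4/41 20/169 266/6929 -748/6929 -3 -4 W
3 8/61 40/193 324/11773 -1992/11773 -2 -4 N
4 5/26 5/36 115/936 -155/936 -2 -5 E
final -3 -5 S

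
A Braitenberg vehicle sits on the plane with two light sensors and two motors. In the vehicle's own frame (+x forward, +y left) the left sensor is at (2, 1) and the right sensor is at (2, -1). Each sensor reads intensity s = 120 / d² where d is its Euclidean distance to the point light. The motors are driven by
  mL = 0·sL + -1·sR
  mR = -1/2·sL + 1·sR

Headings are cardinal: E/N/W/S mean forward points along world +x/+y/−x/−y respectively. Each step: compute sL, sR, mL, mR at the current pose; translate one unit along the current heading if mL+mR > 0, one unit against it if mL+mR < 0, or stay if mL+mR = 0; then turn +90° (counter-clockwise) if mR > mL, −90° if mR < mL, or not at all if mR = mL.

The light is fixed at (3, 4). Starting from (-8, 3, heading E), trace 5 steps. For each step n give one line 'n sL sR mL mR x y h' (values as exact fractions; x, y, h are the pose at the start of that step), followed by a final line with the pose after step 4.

n=0: pose=(-8,3,E); sL=40/27, sR=24/17; mL=-24/17, mR=308/459; mL+mR=-20/27 → advance -1; mR−mL=956/459 → turn +1·90°
n=1: pose=(-9,3,N); sL=12/17, sR=60/61; mL=-60/61, mR=654/1037; mL+mR=-6/17 → advance -1; mR−mL=1674/1037 → turn +1·90°
n=2: pose=(-9,2,W); sL=24/41, sR=120/197; mL=-120/197, mR=2556/8077; mL+mR=-12/41 → advance -1; mR−mL=7476/8077 → turn +1·90°
n=3: pose=(-8,2,S); sL=30/29, sR=3/4; mL=-3/4, mR=27/116; mL+mR=-15/29 → advance -1; mR−mL=57/58 → turn +1·90°
n=4: pose=(-8,3,E); sL=40/27, sR=24/17; mL=-24/17, mR=308/459; mL+mR=-20/27 → advance -1; mR−mL=956/459 → turn +1·90°

0 40/27 24/17 -24/17 308/459 -8 3 E
1 12/17 60/61 -60/61 654/1037 -9 3 N
2 24/41 120/197 -120/197 2556/8077 -9 2 W
3 30/29 3/4 -3/4 27/116 -8 2 S
4 40/27 24/17 -24/17 308/459 -8 3 E
final -9 3 N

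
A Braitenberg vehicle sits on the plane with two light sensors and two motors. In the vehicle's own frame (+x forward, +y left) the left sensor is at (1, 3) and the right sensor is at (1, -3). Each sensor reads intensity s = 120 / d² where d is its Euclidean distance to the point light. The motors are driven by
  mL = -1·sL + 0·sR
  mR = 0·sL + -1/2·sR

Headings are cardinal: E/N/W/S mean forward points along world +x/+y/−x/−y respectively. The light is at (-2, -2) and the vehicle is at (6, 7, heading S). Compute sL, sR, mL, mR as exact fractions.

left sensor world pos  = (9, 6); dL² = 185
right sensor world pos = (3, 6); dR² = 89
sL = 120/185 = 24/37
sR = 120/89 = 120/89
mL = -1·sL + 0·sR = -24/37
mR = 0·sL + -1/2·sR = -60/89

24/37 120/89 -24/37 -60/89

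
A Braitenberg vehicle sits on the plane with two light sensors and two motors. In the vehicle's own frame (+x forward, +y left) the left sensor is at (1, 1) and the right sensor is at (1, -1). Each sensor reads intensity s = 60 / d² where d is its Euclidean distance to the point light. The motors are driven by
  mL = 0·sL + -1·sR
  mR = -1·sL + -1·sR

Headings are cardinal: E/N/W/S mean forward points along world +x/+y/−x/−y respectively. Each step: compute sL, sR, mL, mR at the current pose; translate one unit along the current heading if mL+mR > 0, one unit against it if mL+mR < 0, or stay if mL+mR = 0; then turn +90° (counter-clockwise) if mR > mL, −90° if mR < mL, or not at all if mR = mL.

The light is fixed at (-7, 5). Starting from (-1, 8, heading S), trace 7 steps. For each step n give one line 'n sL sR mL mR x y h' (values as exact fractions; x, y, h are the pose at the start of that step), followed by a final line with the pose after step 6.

n=0: pose=(-1,8,S); sL=60/53, sR=60/29; mL=-60/29, mR=-4920/1537; mL+mR=-8100/1537 → advance -1; mR−mL=-60/53 → turn -1·90°
n=1: pose=(-1,9,W); sL=30/17, sR=6/5; mL=-6/5, mR=-252/85; mL+mR=-354/85 → advance -1; mR−mL=-30/17 → turn -1·90°
n=2: pose=(0,9,N); sL=60/61, sR=60/89; mL=-60/89, mR=-9000/5429; mL+mR=-12660/5429 → advance -1; mR−mL=-60/61 → turn -1·90°
n=3: pose=(0,8,E); sL=3/4, sR=15/17; mL=-15/17, mR=-111/68; mL+mR=-171/68 → advance -1; mR−mL=-3/4 → turn -1·90°
n=4: pose=(-1,8,S); sL=60/53, sR=60/29; mL=-60/29, mR=-4920/1537; mL+mR=-8100/1537 → advance -1; mR−mL=-60/53 → turn -1·90°
n=5: pose=(-1,9,W); sL=30/17, sR=6/5; mL=-6/5, mR=-252/85; mL+mR=-354/85 → advance -1; mR−mL=-30/17 → turn -1·90°
n=6: pose=(0,9,N); sL=60/61, sR=60/89; mL=-60/89, mR=-9000/5429; mL+mR=-12660/5429 → advance -1; mR−mL=-60/61 → turn -1·90°

0 60/53 60/29 -60/29 -4920/1537 -1 8 S
1 30/17 6/5 -6/5 -252/85 -1 9 W
2 60/61 60/89 -60/89 -9000/5429 0 9 N
3 3/4 15/17 -15/17 -111/68 0 8 E
4 60/53 60/29 -60/29 -4920/1537 -1 8 S
5 30/17 6/5 -6/5 -252/85 -1 9 W
6 60/61 60/89 -60/89 -9000/5429 0 9 N
final 0 8 E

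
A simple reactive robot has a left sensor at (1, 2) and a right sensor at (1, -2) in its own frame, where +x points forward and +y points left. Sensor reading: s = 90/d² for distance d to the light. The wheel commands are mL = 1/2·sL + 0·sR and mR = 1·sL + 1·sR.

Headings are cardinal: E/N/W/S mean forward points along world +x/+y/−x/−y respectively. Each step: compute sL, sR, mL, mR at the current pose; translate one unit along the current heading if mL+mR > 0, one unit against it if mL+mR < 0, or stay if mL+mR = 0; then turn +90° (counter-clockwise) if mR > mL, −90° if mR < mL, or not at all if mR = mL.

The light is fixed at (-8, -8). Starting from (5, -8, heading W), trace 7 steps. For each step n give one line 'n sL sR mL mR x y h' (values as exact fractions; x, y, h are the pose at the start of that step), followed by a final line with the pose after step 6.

0 45/74 45/74 45/148 45/37 5 -8 W
1 90/197 90/101 45/197 26820/19897 4 -8 S
2 9/17 45/89 9/34 1566/1513 4 -9 E
3 90/121 2/5 45/121 692/605 5 -9 N
4 45/74 45/74 45/148 45/37 5 -8 W
5 90/197 90/101 45/197 26820/19897 4 -8 S
6 9/17 45/89 9/34 1566/1513 4 -9 E
final 5 -9 N

n=0: pose=(5,-8,W); sL=45/74, sR=45/74; mL=45/148, mR=45/37; mL+mR=225/148 → advance +1; mR−mL=135/148 → turn +1·90°
n=1: pose=(4,-8,S); sL=90/197, sR=90/101; mL=45/197, mR=26820/19897; mL+mR=31365/19897 → advance +1; mR−mL=22275/19897 → turn +1·90°
n=2: pose=(4,-9,E); sL=9/17, sR=45/89; mL=9/34, mR=1566/1513; mL+mR=3933/3026 → advance +1; mR−mL=2331/3026 → turn +1·90°
n=3: pose=(5,-9,N); sL=90/121, sR=2/5; mL=45/121, mR=692/605; mL+mR=917/605 → advance +1; mR−mL=467/605 → turn +1·90°
n=4: pose=(5,-8,W); sL=45/74, sR=45/74; mL=45/148, mR=45/37; mL+mR=225/148 → advance +1; mR−mL=135/148 → turn +1·90°
n=5: pose=(4,-8,S); sL=90/197, sR=90/101; mL=45/197, mR=26820/19897; mL+mR=31365/19897 → advance +1; mR−mL=22275/19897 → turn +1·90°
n=6: pose=(4,-9,E); sL=9/17, sR=45/89; mL=9/34, mR=1566/1513; mL+mR=3933/3026 → advance +1; mR−mL=2331/3026 → turn +1·90°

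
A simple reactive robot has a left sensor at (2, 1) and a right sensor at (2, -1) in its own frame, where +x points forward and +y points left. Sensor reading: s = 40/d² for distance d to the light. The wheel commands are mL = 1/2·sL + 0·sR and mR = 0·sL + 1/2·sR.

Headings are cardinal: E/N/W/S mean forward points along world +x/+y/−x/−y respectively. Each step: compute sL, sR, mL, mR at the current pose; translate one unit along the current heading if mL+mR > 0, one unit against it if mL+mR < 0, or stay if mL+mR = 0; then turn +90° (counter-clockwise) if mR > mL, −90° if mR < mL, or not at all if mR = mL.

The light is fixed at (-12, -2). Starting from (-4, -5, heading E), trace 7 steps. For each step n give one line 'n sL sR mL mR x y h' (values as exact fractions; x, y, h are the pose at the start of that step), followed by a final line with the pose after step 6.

n=0: pose=(-4,-5,E); sL=5/13, sR=10/29; mL=5/26, mR=5/29; mL+mR=275/754 → advance +1; mR−mL=-15/754 → turn -1·90°
n=1: pose=(-3,-5,S); sL=8/25, sR=40/89; mL=4/25, mR=20/89; mL+mR=856/2225 → advance +1; mR−mL=144/2225 → turn +1·90°
n=2: pose=(-3,-6,E); sL=4/13, sR=20/73; mL=2/13, mR=10/73; mL+mR=276/949 → advance +1; mR−mL=-16/949 → turn -1·90°
n=3: pose=(-2,-6,S); sL=40/157, sR=40/117; mL=20/157, mR=20/117; mL+mR=5480/18369 → advance +1; mR−mL=800/18369 → turn +1·90°
n=4: pose=(-2,-7,E); sL=1/4, sR=2/9; mL=1/8, mR=1/9; mL+mR=17/72 → advance +1; mR−mL=-1/72 → turn -1·90°
n=5: pose=(-1,-7,S); sL=40/193, sR=40/149; mL=20/193, mR=20/149; mL+mR=6840/28757 → advance +1; mR−mL=880/28757 → turn +1·90°
n=6: pose=(-1,-8,E); sL=20/97, sR=20/109; mL=10/97, mR=10/109; mL+mR=2060/10573 → advance +1; mR−mL=-120/10573 → turn -1·90°

0 5/13 10/29 5/26 5/29 -4 -5 E
1 8/25 40/89 4/25 20/89 -3 -5 S
2 4/13 20/73 2/13 10/73 -3 -6 E
3 40/157 40/117 20/157 20/117 -2 -6 S
4 1/4 2/9 1/8 1/9 -2 -7 E
5 40/193 40/149 20/193 20/149 -1 -7 S
6 20/97 20/109 10/97 10/109 -1 -8 E
final 0 -8 S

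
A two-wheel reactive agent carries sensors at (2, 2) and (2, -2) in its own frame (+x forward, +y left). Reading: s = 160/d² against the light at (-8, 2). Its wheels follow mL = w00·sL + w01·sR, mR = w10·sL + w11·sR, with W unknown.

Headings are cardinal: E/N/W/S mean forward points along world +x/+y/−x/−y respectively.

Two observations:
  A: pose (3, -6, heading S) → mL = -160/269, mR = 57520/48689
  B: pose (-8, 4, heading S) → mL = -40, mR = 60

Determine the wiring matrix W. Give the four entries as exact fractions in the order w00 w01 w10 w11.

obs A: pose=(3,-6,S) → sL=160/269, sR=160/181, mL=-160/269, mR=57520/48689
obs B: pose=(-8,4,S) → sL=40, sR=40, mL=-40, mR=60
sensor matrix S = [[160/269, 160/181], [40, 40]]; det S = -563200/48689
solve [mL_A; mL_B] = S·[w00; w01] and [mR_A; mR_B] = S·[w10; w11]:
  w00 = -1, w01 = 0, w10 = 1/2, w11 = 1

-1 0 1/2 1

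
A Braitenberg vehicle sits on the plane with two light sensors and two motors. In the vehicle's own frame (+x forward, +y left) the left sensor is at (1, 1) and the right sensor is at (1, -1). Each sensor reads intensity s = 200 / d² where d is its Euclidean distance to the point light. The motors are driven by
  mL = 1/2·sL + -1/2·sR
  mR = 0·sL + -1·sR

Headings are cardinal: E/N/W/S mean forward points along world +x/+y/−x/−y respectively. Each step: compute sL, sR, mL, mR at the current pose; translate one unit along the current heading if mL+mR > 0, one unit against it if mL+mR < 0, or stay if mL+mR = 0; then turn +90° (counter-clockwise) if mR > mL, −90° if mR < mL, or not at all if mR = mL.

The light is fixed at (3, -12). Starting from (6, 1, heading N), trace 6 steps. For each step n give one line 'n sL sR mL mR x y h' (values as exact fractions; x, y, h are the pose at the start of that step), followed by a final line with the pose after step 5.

0 1 50/53 3/106 -50/53 6 1 N
1 40/37 200/137 -960/5069 -200/137 6 0 E
2 20/13 100/61 -40/793 -100/61 5 0 S
3 40/29 200/197 1040/5713 -200/197 5 1 W
4 1 50/53 3/106 -50/53 6 1 N
5 40/37 200/137 -960/5069 -200/137 6 0 E
final 5 0 S

n=0: pose=(6,1,N); sL=1, sR=50/53; mL=3/106, mR=-50/53; mL+mR=-97/106 → advance -1; mR−mL=-103/106 → turn -1·90°
n=1: pose=(6,0,E); sL=40/37, sR=200/137; mL=-960/5069, mR=-200/137; mL+mR=-8360/5069 → advance -1; mR−mL=-6440/5069 → turn -1·90°
n=2: pose=(5,0,S); sL=20/13, sR=100/61; mL=-40/793, mR=-100/61; mL+mR=-1340/793 → advance -1; mR−mL=-1260/793 → turn -1·90°
n=3: pose=(5,1,W); sL=40/29, sR=200/197; mL=1040/5713, mR=-200/197; mL+mR=-4760/5713 → advance -1; mR−mL=-6840/5713 → turn -1·90°
n=4: pose=(6,1,N); sL=1, sR=50/53; mL=3/106, mR=-50/53; mL+mR=-97/106 → advance -1; mR−mL=-103/106 → turn -1·90°
n=5: pose=(6,0,E); sL=40/37, sR=200/137; mL=-960/5069, mR=-200/137; mL+mR=-8360/5069 → advance -1; mR−mL=-6440/5069 → turn -1·90°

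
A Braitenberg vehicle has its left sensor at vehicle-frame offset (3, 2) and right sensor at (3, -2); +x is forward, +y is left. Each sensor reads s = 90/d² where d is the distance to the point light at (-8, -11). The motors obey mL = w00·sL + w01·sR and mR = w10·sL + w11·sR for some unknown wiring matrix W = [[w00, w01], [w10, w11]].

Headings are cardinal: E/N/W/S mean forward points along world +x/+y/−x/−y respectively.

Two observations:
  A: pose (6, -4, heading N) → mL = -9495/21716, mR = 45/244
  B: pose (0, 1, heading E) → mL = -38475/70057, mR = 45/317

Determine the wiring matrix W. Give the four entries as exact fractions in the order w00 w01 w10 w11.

obs A: pose=(6,-4,N) → sL=45/122, sR=45/178, mL=-9495/21716, mR=45/244
obs B: pose=(0,1,E) → sL=90/317, sR=90/221, mL=-38475/70057, mR=45/317
sensor matrix S = [[45/122, 45/178], [90/317, 90/221]]; det S = 29832300/380339453
solve [mL_A; mL_B] = S·[w00; w01] and [mR_A; mR_B] = S·[w10; w11]:
  w00 = -1/2, w01 = -1, w10 = 1/2, w11 = 0

-1/2 -1 1/2 0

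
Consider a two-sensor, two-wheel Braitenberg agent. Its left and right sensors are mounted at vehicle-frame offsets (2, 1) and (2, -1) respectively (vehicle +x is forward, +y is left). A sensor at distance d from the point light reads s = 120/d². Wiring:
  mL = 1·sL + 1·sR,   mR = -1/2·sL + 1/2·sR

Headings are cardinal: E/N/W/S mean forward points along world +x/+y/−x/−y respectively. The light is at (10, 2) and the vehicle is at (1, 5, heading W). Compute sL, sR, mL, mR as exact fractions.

24/25 120/137 6288/3425 -144/3425

left sensor world pos  = (-1, 4); dL² = 125
right sensor world pos = (-1, 6); dR² = 137
sL = 120/125 = 24/25
sR = 120/137 = 120/137
mL = 1·sL + 1·sR = 6288/3425
mR = -1/2·sL + 1/2·sR = -144/3425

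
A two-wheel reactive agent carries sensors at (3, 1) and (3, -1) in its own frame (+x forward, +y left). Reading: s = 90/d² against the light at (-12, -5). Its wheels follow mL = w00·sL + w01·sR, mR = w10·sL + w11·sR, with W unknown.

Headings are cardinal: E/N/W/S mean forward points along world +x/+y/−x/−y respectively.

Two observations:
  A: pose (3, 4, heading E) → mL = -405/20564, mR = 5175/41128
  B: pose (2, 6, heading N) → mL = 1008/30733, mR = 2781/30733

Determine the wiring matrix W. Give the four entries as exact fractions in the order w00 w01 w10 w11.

obs A: pose=(3,4,E) → sL=45/212, sR=45/194, mL=-405/20564, mR=5175/41128
obs B: pose=(2,6,N) → sL=18/73, sR=90/421, mL=1008/30733, mR=2781/30733
sensor matrix S = [[45/212, 45/194], [18/73, 90/421]]; det S = -3734505/315996706
solve [mL_A; mL_B] = S·[w00; w01] and [mR_A; mR_B] = S·[w10; w11]:
  w00 = 1, w01 = -1, w10 = -1/2, w11 = 1

1 -1 -1/2 1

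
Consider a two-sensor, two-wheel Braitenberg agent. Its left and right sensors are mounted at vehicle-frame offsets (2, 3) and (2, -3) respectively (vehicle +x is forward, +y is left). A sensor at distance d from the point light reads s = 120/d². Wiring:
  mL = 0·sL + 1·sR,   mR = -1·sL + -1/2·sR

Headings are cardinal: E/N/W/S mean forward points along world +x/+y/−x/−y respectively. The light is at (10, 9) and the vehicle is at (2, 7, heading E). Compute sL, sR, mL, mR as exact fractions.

left sensor world pos  = (4, 10); dL² = 37
right sensor world pos = (4, 4); dR² = 61
sL = 120/37 = 120/37
sR = 120/61 = 120/61
mL = 0·sL + 1·sR = 120/61
mR = -1·sL + -1/2·sR = -9540/2257

120/37 120/61 120/61 -9540/2257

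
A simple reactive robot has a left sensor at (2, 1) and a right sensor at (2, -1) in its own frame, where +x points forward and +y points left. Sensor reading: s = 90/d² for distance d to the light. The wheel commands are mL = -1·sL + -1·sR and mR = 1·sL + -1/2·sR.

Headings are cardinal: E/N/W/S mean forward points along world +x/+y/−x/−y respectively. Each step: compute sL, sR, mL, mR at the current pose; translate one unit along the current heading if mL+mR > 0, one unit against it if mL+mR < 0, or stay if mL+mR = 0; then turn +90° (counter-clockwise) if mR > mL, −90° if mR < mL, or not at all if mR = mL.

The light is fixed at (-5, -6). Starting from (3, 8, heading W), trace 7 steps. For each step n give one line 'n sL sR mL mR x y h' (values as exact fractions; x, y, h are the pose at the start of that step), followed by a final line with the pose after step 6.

0 18/41 10/29 -932/1189 317/1189 3 8 W
1 45/122 45/104 -5085/6344 1935/12688 4 8 S
2 90/377 90/317 -62460/119509 11565/119509 4 9 E
3 45/169 9/37 -3186/6253 1809/12506 3 9 N
4 18/41 10/29 -932/1189 317/1189 3 8 W
5 45/122 45/104 -5085/6344 1935/12688 4 8 S
6 90/377 90/317 -62460/119509 11565/119509 4 9 E
final 3 9 N

n=0: pose=(3,8,W); sL=18/41, sR=10/29; mL=-932/1189, mR=317/1189; mL+mR=-15/29 → advance -1; mR−mL=1249/1189 → turn +1·90°
n=1: pose=(4,8,S); sL=45/122, sR=45/104; mL=-5085/6344, mR=1935/12688; mL+mR=-135/208 → advance -1; mR−mL=12105/12688 → turn +1·90°
n=2: pose=(4,9,E); sL=90/377, sR=90/317; mL=-62460/119509, mR=11565/119509; mL+mR=-135/317 → advance -1; mR−mL=74025/119509 → turn +1·90°
n=3: pose=(3,9,N); sL=45/169, sR=9/37; mL=-3186/6253, mR=1809/12506; mL+mR=-27/74 → advance -1; mR−mL=8181/12506 → turn +1·90°
n=4: pose=(3,8,W); sL=18/41, sR=10/29; mL=-932/1189, mR=317/1189; mL+mR=-15/29 → advance -1; mR−mL=1249/1189 → turn +1·90°
n=5: pose=(4,8,S); sL=45/122, sR=45/104; mL=-5085/6344, mR=1935/12688; mL+mR=-135/208 → advance -1; mR−mL=12105/12688 → turn +1·90°
n=6: pose=(4,9,E); sL=90/377, sR=90/317; mL=-62460/119509, mR=11565/119509; mL+mR=-135/317 → advance -1; mR−mL=74025/119509 → turn +1·90°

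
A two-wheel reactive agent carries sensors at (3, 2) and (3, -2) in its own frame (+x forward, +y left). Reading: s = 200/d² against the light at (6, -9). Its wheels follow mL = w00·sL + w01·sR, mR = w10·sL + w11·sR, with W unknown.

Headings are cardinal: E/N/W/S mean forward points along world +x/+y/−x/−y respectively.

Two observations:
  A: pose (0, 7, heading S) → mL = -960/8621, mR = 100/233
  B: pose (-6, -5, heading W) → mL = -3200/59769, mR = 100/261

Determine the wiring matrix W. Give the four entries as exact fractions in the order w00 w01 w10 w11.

obs A: pose=(0,7,S) → sL=40/37, sR=200/233, mL=-960/8621, mR=100/233
obs B: pose=(-6,-5,W) → sL=200/229, sR=200/261, mL=-3200/59769, mR=100/261
sensor matrix S = [[40/37, 200/233], [200/229, 200/261]]; det S = 40576000/515268549
solve [mL_A; mL_B] = S·[w00; w01] and [mR_A; mR_B] = S·[w10; w11]:
  w00 = -1/2, w01 = 1/2, w10 = 0, w11 = 1/2

-1/2 1/2 0 1/2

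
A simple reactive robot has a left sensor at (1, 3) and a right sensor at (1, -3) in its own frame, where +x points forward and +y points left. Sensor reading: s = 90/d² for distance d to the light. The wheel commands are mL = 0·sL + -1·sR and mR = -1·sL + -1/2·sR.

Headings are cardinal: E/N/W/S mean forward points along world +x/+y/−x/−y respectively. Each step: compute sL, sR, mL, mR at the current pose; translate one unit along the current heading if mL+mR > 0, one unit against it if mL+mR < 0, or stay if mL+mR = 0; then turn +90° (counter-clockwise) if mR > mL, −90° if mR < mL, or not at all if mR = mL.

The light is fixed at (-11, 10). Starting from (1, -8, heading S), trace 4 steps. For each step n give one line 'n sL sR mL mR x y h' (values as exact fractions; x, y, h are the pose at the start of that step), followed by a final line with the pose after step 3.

0 45/293 45/221 -45/221 -33075/129506 1 -8 S
1 90/521 90/317 -90/317 -51975/165157 1 -7 W
2 45/178 45/256 -45/256 -15525/45568 2 -7 N
3 90/421 90/637 -90/637 -76275/268177 2 -8 E
final 1 -8 S

n=0: pose=(1,-8,S); sL=45/293, sR=45/221; mL=-45/221, mR=-33075/129506; mL+mR=-59445/129506 → advance -1; mR−mL=-6705/129506 → turn -1·90°
n=1: pose=(1,-7,W); sL=90/521, sR=90/317; mL=-90/317, mR=-51975/165157; mL+mR=-98865/165157 → advance -1; mR−mL=-5085/165157 → turn -1·90°
n=2: pose=(2,-7,N); sL=45/178, sR=45/256; mL=-45/256, mR=-15525/45568; mL+mR=-23535/45568 → advance -1; mR−mL=-7515/45568 → turn -1·90°
n=3: pose=(2,-8,E); sL=90/421, sR=90/637; mL=-90/637, mR=-76275/268177; mL+mR=-114165/268177 → advance -1; mR−mL=-38385/268177 → turn -1·90°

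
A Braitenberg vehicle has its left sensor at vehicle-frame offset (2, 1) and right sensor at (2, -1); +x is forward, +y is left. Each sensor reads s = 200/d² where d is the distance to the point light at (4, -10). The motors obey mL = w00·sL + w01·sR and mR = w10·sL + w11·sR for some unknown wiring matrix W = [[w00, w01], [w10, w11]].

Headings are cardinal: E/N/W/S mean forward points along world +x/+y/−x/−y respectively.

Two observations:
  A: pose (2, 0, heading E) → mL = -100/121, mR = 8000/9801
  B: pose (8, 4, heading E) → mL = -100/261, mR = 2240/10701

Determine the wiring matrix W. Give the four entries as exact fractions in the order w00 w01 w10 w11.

-1/2 0 -1 1

obs A: pose=(2,0,E) → sL=200/121, sR=200/81, mL=-100/121, mR=8000/9801
obs B: pose=(8,4,E) → sL=200/261, sR=40/41, mL=-100/261, mR=2240/10701
sensor matrix S = [[200/121, 200/81], [200/261, 40/41]]; det S = -29312000/104880501
solve [mL_A; mL_B] = S·[w00; w01] and [mR_A; mR_B] = S·[w10; w11]:
  w00 = -1/2, w01 = 0, w10 = -1, w11 = 1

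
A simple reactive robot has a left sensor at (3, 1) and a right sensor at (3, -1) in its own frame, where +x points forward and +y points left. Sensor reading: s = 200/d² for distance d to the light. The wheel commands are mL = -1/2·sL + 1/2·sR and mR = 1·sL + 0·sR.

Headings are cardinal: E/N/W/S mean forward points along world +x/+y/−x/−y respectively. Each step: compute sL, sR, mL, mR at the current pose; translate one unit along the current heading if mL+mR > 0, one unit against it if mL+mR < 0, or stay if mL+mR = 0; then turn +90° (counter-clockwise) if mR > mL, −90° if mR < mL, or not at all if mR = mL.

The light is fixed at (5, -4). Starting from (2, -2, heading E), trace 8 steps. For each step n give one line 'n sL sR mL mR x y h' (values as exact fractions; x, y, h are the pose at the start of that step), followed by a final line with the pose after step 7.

n=0: pose=(2,-2,E); sL=200/9, sR=200; mL=800/9, mR=200/9; mL+mR=1000/9 → advance +1; mR−mL=-200/3 → turn -1·90°
n=1: pose=(3,-2,S); sL=100, sR=20; mL=-40, mR=100; mL+mR=60 → advance +1; mR−mL=140 → turn +1·90°
n=2: pose=(3,-3,E); sL=40, sR=200; mL=80, mR=40; mL+mR=120 → advance +1; mR−mL=-40 → turn -1·90°
n=3: pose=(4,-3,S); sL=50, sR=25; mL=-25/2, mR=50; mL+mR=75/2 → advance +1; mR−mL=125/2 → turn +1·90°
n=4: pose=(4,-4,E); sL=40, sR=40; mL=0, mR=40; mL+mR=40 → advance +1; mR−mL=40 → turn +1·90°
n=5: pose=(5,-4,N); sL=20, sR=20; mL=0, mR=20; mL+mR=20 → advance +1; mR−mL=20 → turn +1·90°
n=6: pose=(5,-3,W); sL=200/9, sR=200/13; mL=-400/117, mR=200/9; mL+mR=2200/117 → advance +1; mR−mL=1000/39 → turn +1·90°
n=7: pose=(4,-3,S); sL=50, sR=25; mL=-25/2, mR=50; mL+mR=75/2 → advance +1; mR−mL=125/2 → turn +1·90°

0 200/9 200 800/9 200/9 2 -2 E
1 100 20 -40 100 3 -2 S
2 40 200 80 40 3 -3 E
3 50 25 -25/2 50 4 -3 S
4 40 40 0 40 4 -4 E
5 20 20 0 20 5 -4 N
6 200/9 200/13 -400/117 200/9 5 -3 W
7 50 25 -25/2 50 4 -3 S
final 4 -4 E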